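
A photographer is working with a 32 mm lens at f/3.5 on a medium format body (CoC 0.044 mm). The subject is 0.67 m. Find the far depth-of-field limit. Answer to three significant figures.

Hyperfocal distance H = f²/(N·c) + f = 32²/(3.5 × 0.044) + 32 = 1024/0.154 + 32 ≈ 6681.4 mm ≈ 6.681 m.
Far limit Df = s·(H − f)/(H − s) = 670 × (6681.4 − 32) / (6681.4 − 670) = 670 × 6649.4 / 6011.4 ≈ 741.11 mm ≈ 0.741 m.

0.741 m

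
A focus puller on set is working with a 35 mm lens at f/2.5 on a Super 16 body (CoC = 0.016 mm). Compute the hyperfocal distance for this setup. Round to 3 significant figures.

30.7 m

Hyperfocal distance H = f²/(N·c) + f = 35²/(2.5 × 0.016) + 35 = 1225/0.04 + 35 ≈ 30660.0 mm ≈ 30.7 m.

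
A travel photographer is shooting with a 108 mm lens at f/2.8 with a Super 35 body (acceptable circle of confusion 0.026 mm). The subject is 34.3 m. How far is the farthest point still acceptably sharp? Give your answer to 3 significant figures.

43.6 m

Hyperfocal distance H = f²/(N·c) + f = 108²/(2.8 × 0.026) + 108 = 11664/0.0728 + 108 ≈ 160327.8 mm ≈ 160.3 m.
Far limit Df = s·(H − f)/(H − s) = 34300 × (160327.8 − 108) / (160327.8 − 34300) = 34300 × 160219.8 / 126027.8 ≈ 43606 mm ≈ 43.6 m.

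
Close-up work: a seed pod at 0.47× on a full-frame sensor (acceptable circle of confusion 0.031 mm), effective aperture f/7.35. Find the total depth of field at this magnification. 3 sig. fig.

At magnification m, DoF ≈ 2·N_eff·c/m² = 2 × 7.35 × 0.031 / 0.47² = 0.4557 / 0.2209 ≈ 2.06 mm.

2.06 mm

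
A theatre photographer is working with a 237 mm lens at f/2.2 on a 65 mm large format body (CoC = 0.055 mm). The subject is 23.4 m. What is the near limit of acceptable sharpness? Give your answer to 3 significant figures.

Hyperfocal distance H = f²/(N·c) + f = 237²/(2.2 × 0.055) + 237 = 56169/0.121 + 237 ≈ 464443.6 mm ≈ 464.4 m.
Near limit Dn = s·(H − f)/(H + s − 2f) = 23400 × (464443.6 − 237) / (464443.6 + 23400 − 2 × 237) = 23400 × 464206.6 / 487369.6 ≈ 22288 mm ≈ 22.3 m.

22.3 m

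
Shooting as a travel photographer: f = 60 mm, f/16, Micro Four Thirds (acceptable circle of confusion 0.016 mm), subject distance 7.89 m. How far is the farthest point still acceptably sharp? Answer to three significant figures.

Hyperfocal distance H = f²/(N·c) + f = 60²/(16 × 0.016) + 60 = 3600/0.256 + 60 ≈ 14122.5 mm ≈ 14.12 m.
Far limit Df = s·(H − f)/(H − s) = 7890 × (14122.5 − 60) / (14122.5 − 7890) = 7890 × 14062.5 / 6232.5 ≈ 17802 mm ≈ 17.8 m.

17.8 m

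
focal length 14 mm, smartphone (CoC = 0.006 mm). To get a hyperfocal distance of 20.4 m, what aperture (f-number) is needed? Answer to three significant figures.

f/1.60

Rearrange H = f²/(N·c) + f for N: N = f² / ((H − f)·c).
N = 14² / ((20400 − 14) × 0.006) = 196 / 122.3 ≈ 1.60.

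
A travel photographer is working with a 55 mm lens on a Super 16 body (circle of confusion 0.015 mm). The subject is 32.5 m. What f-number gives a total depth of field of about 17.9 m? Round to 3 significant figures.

Write h = H − f = f²/(N·c). The thin-lens limits are Dn = s·h/(h + (s−f)) and Df = s·h/(h − (s−f)), so DoF = Df − Dn = 2·s·(s−f)·h / (h² − (s−f)²).
That is a quadratic in h: DoF·h² − 2·s·(s−f)·h − DoF·(s−f)² = 0 ⇒ h = (s−f)·(s + √(s² + DoF²)) / DoF = 32445 × (32500 + √(32500² + 17900²)) / 17900 = 32445 × (32500 + 37103.4) / 17900 ≈ 126161 mm.
Then N = f²/(c·h) = 55² / (0.015 × 126161) = 3025 / 1892.4 ≈ 1.60.

f/1.60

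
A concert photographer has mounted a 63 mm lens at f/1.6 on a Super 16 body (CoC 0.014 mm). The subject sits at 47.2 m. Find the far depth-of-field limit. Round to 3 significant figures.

64.3 m

Hyperfocal distance H = f²/(N·c) + f = 63²/(1.6 × 0.014) + 63 = 3969/0.0224 + 63 ≈ 177250.5 mm ≈ 177.3 m.
Far limit Df = s·(H − f)/(H − s) = 47200 × (177250.5 − 63) / (177250.5 − 47200) = 47200 × 177187.5 / 130050.5 ≈ 64308 mm ≈ 64.3 m.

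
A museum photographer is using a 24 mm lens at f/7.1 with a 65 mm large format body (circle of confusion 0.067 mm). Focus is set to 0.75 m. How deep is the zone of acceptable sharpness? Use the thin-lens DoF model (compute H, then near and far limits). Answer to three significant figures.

Hyperfocal distance H = f²/(N·c) + f = 24²/(7.1 × 0.067) + 24 = 576/0.4757 + 24 ≈ 1234.8 mm ≈ 1.235 m.
Near limit Dn = s·(H − f)/(H + s − 2f) = 750 × (1234.8 − 24) / (1234.8 + 750 − 2 × 24) = 750 × 1210.8 / 1936.8 ≈ 468.9 mm.
Far limit Df = s·(H − f)/(H − s) = 750 × (1234.8 − 24) / (1234.8 − 750) = 750 × 1210.8 / 484.8 ≈ 1873.0 mm.
Depth of field = Df − Dn = 1873.0 − 468.9 ≈ 1404.1 mm ≈ 1.40 m.

1.40 m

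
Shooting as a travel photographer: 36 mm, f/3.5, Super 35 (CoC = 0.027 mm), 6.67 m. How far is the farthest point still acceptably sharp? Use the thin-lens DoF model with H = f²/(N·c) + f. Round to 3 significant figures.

Hyperfocal distance H = f²/(N·c) + f = 36²/(3.5 × 0.027) + 36 = 1296/0.0945 + 36 ≈ 13750.3 mm ≈ 13.75 m.
Far limit Df = s·(H − f)/(H − s) = 6670 × (13750.3 − 36) / (13750.3 − 6670) = 6670 × 13714.3 / 7080.3 ≈ 12920 mm ≈ 12.9 m.

12.9 m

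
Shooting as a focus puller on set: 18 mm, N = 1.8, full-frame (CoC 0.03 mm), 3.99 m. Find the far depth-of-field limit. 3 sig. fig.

11.8 m

Hyperfocal distance H = f²/(N·c) + f = 18²/(1.8 × 0.03) + 18 = 324/0.054 + 18 ≈ 6018.0 mm ≈ 6.018 m.
Far limit Df = s·(H − f)/(H − s) = 3990 × (6018.0 − 18) / (6018.0 − 3990) = 3990 × 6000.0 / 2028.0 ≈ 11805 mm ≈ 11.8 m.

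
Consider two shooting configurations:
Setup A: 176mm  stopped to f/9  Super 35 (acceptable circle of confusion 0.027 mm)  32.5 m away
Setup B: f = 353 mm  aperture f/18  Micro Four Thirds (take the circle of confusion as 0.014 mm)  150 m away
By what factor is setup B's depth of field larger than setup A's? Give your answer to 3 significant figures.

Setup A: H = 176²/(9×0.027) + 176 ≈ 127649.3 mm; DoF = Df − Dn = 43541 − 25926 ≈ 17615 mm.
Setup B: H = 353²/(18×0.014) + 353 ≈ 494833.2 mm; DoF = Df − Dn = 215095 − 115151 ≈ 99944 mm.
Ratio = 99944 / 17615 ≈ 5.67.

5.67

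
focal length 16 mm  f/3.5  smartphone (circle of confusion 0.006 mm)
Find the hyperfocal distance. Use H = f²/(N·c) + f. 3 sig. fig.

Hyperfocal distance H = f²/(N·c) + f = 16²/(3.5 × 0.006) + 16 = 256/0.021 + 16 ≈ 12206.5 mm ≈ 12.2 m.

12.2 m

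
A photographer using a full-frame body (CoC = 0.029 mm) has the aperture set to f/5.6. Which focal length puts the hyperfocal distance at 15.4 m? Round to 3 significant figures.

49.9 mm

From H = f²/(N·c) + f, with f ≪ H: f ≈ √(H·N·c) = √(15400 × 5.6 × 0.029) = √2501.0 ≈ 50.01 mm.
Exact: f² + N·c·f − N·c·H = 0 ⇒ f = (−N·c + √((N·c)² + 4·N·c·H))/2 = (−0.1624 + √10004)/2 ≈ 49.928 mm ≈ 49.9 mm.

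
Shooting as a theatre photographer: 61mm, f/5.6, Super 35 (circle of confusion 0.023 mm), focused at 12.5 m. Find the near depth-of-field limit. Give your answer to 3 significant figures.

8.74 m

Hyperfocal distance H = f²/(N·c) + f = 61²/(5.6 × 0.023) + 61 = 3721/0.1288 + 61 ≈ 28950.8 mm ≈ 28.95 m.
Near limit Dn = s·(H − f)/(H + s − 2f) = 12500 × (28950.8 − 61) / (28950.8 + 12500 − 2 × 61) = 12500 × 28889.8 / 41328.8 ≈ 8737.8 mm ≈ 8.74 m.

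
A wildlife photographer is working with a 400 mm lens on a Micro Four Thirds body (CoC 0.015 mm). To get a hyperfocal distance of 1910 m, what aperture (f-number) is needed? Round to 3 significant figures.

f/5.59

Rearrange H = f²/(N·c) + f for N: N = f² / ((H − f)·c).
N = 400² / ((1910000 − 400) × 0.015) = 160000 / 28644 ≈ 5.59.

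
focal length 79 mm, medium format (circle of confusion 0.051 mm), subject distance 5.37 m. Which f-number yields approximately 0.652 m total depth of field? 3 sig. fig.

f/1.40

Write h = H − f = f²/(N·c). The thin-lens limits are Dn = s·h/(h + (s−f)) and Df = s·h/(h − (s−f)), so DoF = Df − Dn = 2·s·(s−f)·h / (h² − (s−f)²).
That is a quadratic in h: DoF·h² − 2·s·(s−f)·h − DoF·(s−f)² = 0 ⇒ h = (s−f)·(s + √(s² + DoF²)) / DoF = 5291 × (5370 + √(5370² + 652²)) / 652 = 5291 × (5370 + 5409.44) / 652 ≈ 87475 mm.
Then N = f²/(c·h) = 79² / (0.051 × 87475) = 6241 / 4461.2 ≈ 1.40.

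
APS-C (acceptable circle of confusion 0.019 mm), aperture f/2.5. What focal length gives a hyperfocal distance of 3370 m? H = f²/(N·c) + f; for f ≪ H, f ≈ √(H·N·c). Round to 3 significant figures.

From H = f²/(N·c) + f, with f ≪ H: f ≈ √(H·N·c) = √(3370000 × 2.5 × 0.019) = √160075 ≈ 400.1 mm.
The +f correction barely moves this — solving exactly, f² + N·c·f − N·c·H = 0 ⇒ f = (−N·c + √((N·c)² + 4·N·c·H))/2 = (−0.0475 + √640300)/2 ≈ 400.07 mm, so f ≈ 400 mm.

400 mm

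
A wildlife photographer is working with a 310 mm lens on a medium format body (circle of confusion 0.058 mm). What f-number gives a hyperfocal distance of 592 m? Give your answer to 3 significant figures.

f/2.80

Rearrange H = f²/(N·c) + f for N: N = f² / ((H − f)·c).
N = 310² / ((592000 − 310) × 0.058) = 96100 / 34318 ≈ 2.80.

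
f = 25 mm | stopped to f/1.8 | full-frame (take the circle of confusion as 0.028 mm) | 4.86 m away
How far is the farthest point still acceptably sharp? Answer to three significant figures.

Hyperfocal distance H = f²/(N·c) + f = 25²/(1.8 × 0.028) + 25 = 625/0.0504 + 25 ≈ 12425.8 mm ≈ 12.43 m.
Far limit Df = s·(H − f)/(H − s) = 4860 × (12425.8 − 25) / (12425.8 − 4860) = 4860 × 12400.8 / 7565.8 ≈ 7965.8 mm ≈ 7.97 m.

7.97 m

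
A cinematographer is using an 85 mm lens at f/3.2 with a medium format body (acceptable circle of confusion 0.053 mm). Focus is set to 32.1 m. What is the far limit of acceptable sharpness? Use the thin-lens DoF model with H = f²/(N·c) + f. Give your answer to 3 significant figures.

129 m

Hyperfocal distance H = f²/(N·c) + f = 85²/(3.2 × 0.053) + 85 = 7225/0.1696 + 85 ≈ 42685.2 mm ≈ 42.69 m.
Far limit Df = s·(H − f)/(H − s) = 32100 × (42685.2 − 85) / (42685.2 − 32100) = 32100 × 42600.2 / 10585.2 ≈ 129186 mm ≈ 129 m.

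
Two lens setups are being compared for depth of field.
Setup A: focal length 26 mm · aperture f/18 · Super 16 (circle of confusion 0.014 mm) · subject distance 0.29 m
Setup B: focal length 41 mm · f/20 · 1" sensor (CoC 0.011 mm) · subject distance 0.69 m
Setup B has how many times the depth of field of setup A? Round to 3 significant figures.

Setup A: H = 26²/(18×0.014) + 26 ≈ 2708.5 mm; DoF = Df − Dn = 321.655 − 264.017 ≈ 57.638 mm.
Setup B: H = 41²/(20×0.011) + 41 ≈ 7681.9 mm; DoF = Df − Dn = 754.05 − 635.98 ≈ 118.07 mm.
Ratio = 118.07 / 57.638 ≈ 2.05.

2.05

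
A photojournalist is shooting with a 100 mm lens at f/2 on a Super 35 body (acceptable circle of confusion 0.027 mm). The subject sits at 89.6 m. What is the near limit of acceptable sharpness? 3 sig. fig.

60.4 m

Hyperfocal distance H = f²/(N·c) + f = 100²/(2 × 0.027) + 100 = 10000/0.054 + 100 ≈ 185285.2 mm ≈ 185.3 m.
Near limit Dn = s·(H − f)/(H + s − 2f) = 89600 × (185285.2 − 100) / (185285.2 + 89600 − 2 × 100) = 89600 × 185185.2 / 274685.2 ≈ 60406 mm ≈ 60.4 m.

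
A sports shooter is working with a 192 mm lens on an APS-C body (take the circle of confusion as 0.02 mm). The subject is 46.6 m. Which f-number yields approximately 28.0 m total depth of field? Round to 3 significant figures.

f/11

Write h = H − f = f²/(N·c). The thin-lens limits are Dn = s·h/(h + (s−f)) and Df = s·h/(h − (s−f)), so DoF = Df − Dn = 2·s·(s−f)·h / (h² − (s−f)²).
That is a quadratic in h: DoF·h² − 2·s·(s−f)·h − DoF·(s−f)² = 0 ⇒ h = (s−f)·(s + √(s² + DoF²)) / DoF = 46408 × (46600 + √(46600² + 28000²)) / 28000 = 46408 × (46600 + 54365.1) / 28000 ≈ 167342 mm.
Then N = f²/(c·h) = 192² / (0.02 × 167342) = 36864 / 3346.8 ≈ 11.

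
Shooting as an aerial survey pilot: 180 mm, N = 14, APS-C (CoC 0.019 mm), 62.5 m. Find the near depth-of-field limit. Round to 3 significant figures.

Hyperfocal distance H = f²/(N·c) + f = 180²/(14 × 0.019) + 180 = 32400/0.266 + 180 ≈ 121984.5 mm ≈ 122.0 m.
Near limit Dn = s·(H − f)/(H + s − 2f) = 62500 × (121984.5 − 180) / (121984.5 + 62500 − 2 × 180) = 62500 × 121804.5 / 184124.5 ≈ 41346 mm ≈ 41.3 m.

41.3 m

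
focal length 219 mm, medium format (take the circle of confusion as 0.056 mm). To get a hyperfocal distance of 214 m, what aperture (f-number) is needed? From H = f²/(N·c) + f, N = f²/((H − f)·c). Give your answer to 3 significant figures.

Rearrange H = f²/(N·c) + f for N: N = f² / ((H − f)·c).
N = 219² / ((214000 − 219) × 0.056) = 47961 / 11972 ≈ 4.01.

f/4.01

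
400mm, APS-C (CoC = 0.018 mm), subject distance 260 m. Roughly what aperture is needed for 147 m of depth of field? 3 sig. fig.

f/9.01

Write h = H − f = f²/(N·c). The thin-lens limits are Dn = s·h/(h + (s−f)) and Df = s·h/(h − (s−f)), so DoF = Df − Dn = 2·s·(s−f)·h / (h² − (s−f)²).
That is a quadratic in h: DoF·h² − 2·s·(s−f)·h − DoF·(s−f)² = 0 ⇒ h = (s−f)·(s + √(s² + DoF²)) / DoF = 259600 × (260000 + √(260000² + 147000²)) / 147000 = 259600 × (260000 + 298679) / 147000 ≈ 986619 mm.
Then N = f²/(c·h) = 400² / (0.018 × 986619) = 160000 / 17759 ≈ 9.01.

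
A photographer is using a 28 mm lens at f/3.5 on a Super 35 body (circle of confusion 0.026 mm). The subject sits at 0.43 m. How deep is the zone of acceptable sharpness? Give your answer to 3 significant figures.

40.2 mm

Hyperfocal distance H = f²/(N·c) + f = 28²/(3.5 × 0.026) + 28 = 784/0.091 + 28 ≈ 8643.4 mm ≈ 8.643 m.
Near limit Dn = s·(H − f)/(H + s − 2f) = 430 × (8643.4 − 28) / (8643.4 + 430 − 2 × 28) = 430 × 8615.4 / 9017.4 ≈ 410.830 mm.
Far limit Df = s·(H − f)/(H − s) = 430 × (8643.4 − 28) / (8643.4 − 430) = 430 × 8615.4 / 8213.4 ≈ 451.046 mm.
Depth of field = Df − Dn = 451.046 − 410.830 ≈ 40.216 mm.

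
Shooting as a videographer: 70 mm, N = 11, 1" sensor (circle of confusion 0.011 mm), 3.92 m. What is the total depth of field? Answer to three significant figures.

Hyperfocal distance H = f²/(N·c) + f = 70²/(11 × 0.011) + 70 = 4900/0.121 + 70 ≈ 40565.9 mm ≈ 40.57 m.
Near limit Dn = s·(H − f)/(H + s − 2f) = 3920 × (40565.9 − 70) / (40565.9 + 3920 − 2 × 70) = 3920 × 40495.9 / 44345.9 ≈ 3579.68 mm.
Far limit Df = s·(H − f)/(H − s) = 3920 × (40565.9 − 70) / (40565.9 − 3920) = 3920 × 40495.9 / 36645.9 ≈ 4331.83 mm.
Depth of field = Df − Dn = 4331.83 − 3579.68 ≈ 752.15 mm ≈ 0.752 m.

0.752 m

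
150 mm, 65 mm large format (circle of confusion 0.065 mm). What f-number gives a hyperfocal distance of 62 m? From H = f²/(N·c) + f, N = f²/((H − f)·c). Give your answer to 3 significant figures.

f/5.60

Rearrange H = f²/(N·c) + f for N: N = f² / ((H − f)·c).
N = 150² / ((62000 − 150) × 0.065) = 22500 / 4020 ≈ 5.60.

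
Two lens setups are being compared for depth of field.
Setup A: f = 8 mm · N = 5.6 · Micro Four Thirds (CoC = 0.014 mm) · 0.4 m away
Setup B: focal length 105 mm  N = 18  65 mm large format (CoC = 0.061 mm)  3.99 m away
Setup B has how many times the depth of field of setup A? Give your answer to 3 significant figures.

7.27

Setup A: H = 8²/(5.6×0.014) + 8 ≈ 824.3 mm; DoF = Df − Dn = 769.53 − 270.23 ≈ 499.30 mm.
Setup B: H = 105²/(18×0.061) + 105 ≈ 10146.0 mm; DoF = Df − Dn = 6508.1 − 2876.9 ≈ 3631.2 mm.
Ratio = 3631.2 / 499.30 ≈ 7.27.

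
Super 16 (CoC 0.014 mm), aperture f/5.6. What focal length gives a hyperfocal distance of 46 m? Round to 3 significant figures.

60.0 mm

From H = f²/(N·c) + f, with f ≪ H: f ≈ √(H·N·c) = √(46000 × 5.6 × 0.014) = √3606.4 ≈ 60.05 mm.
Exact: f² + N·c·f − N·c·H = 0 ⇒ f = (−N·c + √((N·c)² + 4·N·c·H))/2 = (−0.0784 + √14426)/2 ≈ 60.014 mm ≈ 60.0 mm.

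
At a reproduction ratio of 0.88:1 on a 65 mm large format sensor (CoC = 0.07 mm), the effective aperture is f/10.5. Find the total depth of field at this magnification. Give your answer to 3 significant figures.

1.90 mm

At magnification m, DoF ≈ 2·N_eff·c/m² = 2 × 10.5 × 0.07 / 0.88² = 1.47 / 0.7744 ≈ 1.9 mm.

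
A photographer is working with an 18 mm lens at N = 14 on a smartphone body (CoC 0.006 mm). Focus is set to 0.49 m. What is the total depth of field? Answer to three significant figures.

122 mm

Hyperfocal distance H = f²/(N·c) + f = 18²/(14 × 0.006) + 18 = 324/0.084 + 18 ≈ 3875.1 mm ≈ 3.875 m.
Near limit Dn = s·(H − f)/(H + s − 2f) = 490 × (3875.1 − 18) / (3875.1 + 490 − 2 × 18) = 490 × 3857.1 / 4329.1 ≈ 436.58 mm.
Far limit Df = s·(H − f)/(H − s) = 490 × (3875.1 − 18) / (3875.1 − 490) = 490 × 3857.1 / 3385.1 ≈ 558.32 mm.
Depth of field = Df − Dn = 558.32 − 436.58 ≈ 121.74 mm.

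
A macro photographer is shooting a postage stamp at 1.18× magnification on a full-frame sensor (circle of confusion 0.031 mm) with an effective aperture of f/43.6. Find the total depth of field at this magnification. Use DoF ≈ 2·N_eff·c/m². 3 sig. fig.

At magnification m, DoF ≈ 2·N_eff·c/m² = 2 × 43.6 × 0.031 / 1.18² = 2.703 / 1.392 ≈ 1.94 mm.

1.94 mm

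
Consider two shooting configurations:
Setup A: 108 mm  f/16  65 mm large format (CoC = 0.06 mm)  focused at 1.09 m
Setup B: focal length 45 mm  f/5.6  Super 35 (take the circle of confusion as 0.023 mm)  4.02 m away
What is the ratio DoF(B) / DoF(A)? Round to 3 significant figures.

12.2

Setup A: H = 108²/(16×0.06) + 108 ≈ 12258.0 mm; DoF = Df − Dn = 1185.84 − 1008.49 ≈ 177.35 mm.
Setup B: H = 45²/(5.6×0.023) + 45 ≈ 15767.0 mm; DoF = Df − Dn = 5380.3 − 3208.7 ≈ 2171.6 mm.
Ratio = 2171.6 / 177.35 ≈ 12.2.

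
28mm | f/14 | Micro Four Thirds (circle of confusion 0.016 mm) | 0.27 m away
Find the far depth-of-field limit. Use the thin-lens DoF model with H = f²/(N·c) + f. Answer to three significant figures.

290 mm

Hyperfocal distance H = f²/(N·c) + f = 28²/(14 × 0.016) + 28 = 784/0.224 + 28 ≈ 3528.0 mm ≈ 3.528 m.
Far limit Df = s·(H − f)/(H − s) = 270 × (3528.0 − 28) / (3528.0 − 270) = 270 × 3500.0 / 3258.0 ≈ 290.06 mm.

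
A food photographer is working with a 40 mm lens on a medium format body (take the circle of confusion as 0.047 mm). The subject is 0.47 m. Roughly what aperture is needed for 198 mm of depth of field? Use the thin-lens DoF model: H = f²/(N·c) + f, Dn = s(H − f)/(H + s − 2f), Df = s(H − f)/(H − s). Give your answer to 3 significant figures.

f/16

Write h = H − f = f²/(N·c). The thin-lens limits are Dn = s·h/(h + (s−f)) and Df = s·h/(h − (s−f)), so DoF = Df − Dn = 2·s·(s−f)·h / (h² − (s−f)²).
That is a quadratic in h: DoF·h² − 2·s·(s−f)·h − DoF·(s−f)² = 0 ⇒ h = (s−f)·(s + √(s² + DoF²)) / DoF = 430 × (470 + √(470² + 198²)) / 198 = 430 × (470 + 510.004) / 198 ≈ 2128.3 mm.
Then N = f²/(c·h) = 40² / (0.047 × 2128.3) = 1600 / 100.03 ≈ 16.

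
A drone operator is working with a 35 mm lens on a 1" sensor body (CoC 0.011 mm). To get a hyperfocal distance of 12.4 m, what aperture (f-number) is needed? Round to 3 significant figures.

f/9.01

Rearrange H = f²/(N·c) + f for N: N = f² / ((H − f)·c).
N = 35² / ((12400 − 35) × 0.011) = 1225 / 136.0 ≈ 9.01.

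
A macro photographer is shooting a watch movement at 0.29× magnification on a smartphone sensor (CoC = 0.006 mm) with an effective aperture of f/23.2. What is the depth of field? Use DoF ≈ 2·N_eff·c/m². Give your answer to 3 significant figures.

3.31 mm

At magnification m, DoF ≈ 2·N_eff·c/m² = 2 × 23.2 × 0.006 / 0.29² = 0.2784 / 0.0841 ≈ 3.31 mm.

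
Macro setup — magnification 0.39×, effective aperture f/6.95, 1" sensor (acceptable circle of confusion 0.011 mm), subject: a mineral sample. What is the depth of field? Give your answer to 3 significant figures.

At magnification m, DoF ≈ 2·N_eff·c/m² = 2 × 6.95 × 0.011 / 0.39² = 0.1529 / 0.1521 ≈ 1.01 mm.

1.01 mm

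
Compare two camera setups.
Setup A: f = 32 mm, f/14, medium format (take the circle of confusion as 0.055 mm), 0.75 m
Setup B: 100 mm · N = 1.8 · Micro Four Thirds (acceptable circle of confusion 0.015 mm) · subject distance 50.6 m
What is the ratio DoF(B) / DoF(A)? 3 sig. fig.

12.3

Setup A: H = 32²/(14×0.055) + 32 ≈ 1361.9 mm; DoF = Df − Dn = 1630.1 − 487.0 ≈ 1143.1 mm.
Setup B: H = 100²/(1.8×0.015) + 100 ≈ 370470.4 mm; DoF = Df − Dn = 58589 − 44529 ≈ 14060 mm.
Ratio = 14060 / 1143.1 ≈ 12.3.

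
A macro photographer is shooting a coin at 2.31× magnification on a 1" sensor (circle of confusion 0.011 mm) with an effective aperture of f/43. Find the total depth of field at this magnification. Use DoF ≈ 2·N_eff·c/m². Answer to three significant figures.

At magnification m, DoF ≈ 2·N_eff·c/m² = 2 × 43 × 0.011 / 2.31² = 0.946 / 5.336 ≈ 0.177 mm.

0.177 mm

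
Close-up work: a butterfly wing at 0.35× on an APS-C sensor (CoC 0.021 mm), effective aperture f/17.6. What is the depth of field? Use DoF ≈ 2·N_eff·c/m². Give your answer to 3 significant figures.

6.03 mm

At magnification m, DoF ≈ 2·N_eff·c/m² = 2 × 17.6 × 0.021 / 0.35² = 0.7392 / 0.1225 ≈ 6.03 mm.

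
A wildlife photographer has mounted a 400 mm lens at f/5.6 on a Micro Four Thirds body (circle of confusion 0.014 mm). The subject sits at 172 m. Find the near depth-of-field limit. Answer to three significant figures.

Hyperfocal distance H = f²/(N·c) + f = 400²/(5.6 × 0.014) + 400 = 160000/0.0784 + 400 ≈ 2041216.3 mm ≈ 2041 m.
Near limit Dn = s·(H − f)/(H + s − 2f) = 172000 × (2041216.3 − 400) / (2041216.3 + 172000 − 2 × 400) = 172000 × 2040816.3 / 2212416.3 ≈ 158659 mm ≈ 159 m.

159 m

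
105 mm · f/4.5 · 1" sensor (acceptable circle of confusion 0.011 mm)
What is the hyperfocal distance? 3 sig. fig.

223 m

Hyperfocal distance H = f²/(N·c) + f = 105²/(4.5 × 0.011) + 105 = 11025/0.0495 + 105 ≈ 222832.3 mm ≈ 223 m.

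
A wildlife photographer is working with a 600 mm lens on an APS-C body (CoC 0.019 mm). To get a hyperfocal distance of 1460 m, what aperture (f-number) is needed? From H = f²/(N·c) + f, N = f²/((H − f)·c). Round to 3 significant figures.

Rearrange H = f²/(N·c) + f for N: N = f² / ((H − f)·c).
N = 600² / ((1460000 − 600) × 0.019) = 360000 / 27729 ≈ 13.

f/13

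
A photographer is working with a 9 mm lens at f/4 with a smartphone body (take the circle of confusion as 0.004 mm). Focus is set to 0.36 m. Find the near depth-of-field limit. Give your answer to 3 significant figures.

337 mm

Hyperfocal distance H = f²/(N·c) + f = 9²/(4 × 0.004) + 9 = 81/0.016 + 9 ≈ 5071.5 mm ≈ 5.072 m.
Near limit Dn = s·(H − f)/(H + s − 2f) = 360 × (5071.5 − 9) / (5071.5 + 360 − 2 × 9) = 360 × 5062.5 / 5413.5 ≈ 336.66 mm.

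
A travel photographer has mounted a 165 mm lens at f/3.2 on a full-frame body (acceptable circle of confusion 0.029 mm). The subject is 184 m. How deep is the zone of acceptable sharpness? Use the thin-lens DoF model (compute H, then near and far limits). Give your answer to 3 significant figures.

380 m

Hyperfocal distance H = f²/(N·c) + f = 165²/(3.2 × 0.029) + 165 = 27225/0.0928 + 165 ≈ 293537.8 mm ≈ 293.5 m.
Near limit Dn = s·(H − f)/(H + s − 2f) = 184000 × (293537.8 − 165) / (293537.8 + 184000 − 2 × 165) = 184000 × 293372.8 / 477207.8 ≈ 113118 mm.
Far limit Df = s·(H − f)/(H − s) = 184000 × (293537.8 − 165) / (293537.8 − 184000) = 184000 × 293372.8 / 109537.8 ≈ 492803 mm.
Depth of field = Df − Dn = 492803 − 113118 ≈ 379685 mm ≈ 380 m.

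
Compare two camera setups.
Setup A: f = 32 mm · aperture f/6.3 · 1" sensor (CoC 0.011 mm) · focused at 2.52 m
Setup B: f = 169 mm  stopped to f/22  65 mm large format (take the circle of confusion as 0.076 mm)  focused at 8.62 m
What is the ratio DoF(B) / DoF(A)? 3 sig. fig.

Setup A: H = 32²/(6.3×0.011) + 32 ≈ 14808.3 mm; DoF = Df − Dn = 3030.22 − 2156.84 ≈ 873.38 mm.
Setup B: H = 169²/(22×0.076) + 169 ≈ 17250.9 mm; DoF = Df − Dn = 17060 − 5767 ≈ 11293 mm.
Ratio = 11293 / 873.38 ≈ 12.9.

12.9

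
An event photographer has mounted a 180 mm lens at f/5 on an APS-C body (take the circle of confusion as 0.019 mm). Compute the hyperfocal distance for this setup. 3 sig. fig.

341 m

Hyperfocal distance H = f²/(N·c) + f = 180²/(5 × 0.019) + 180 = 32400/0.095 + 180 ≈ 341232.6 mm ≈ 341 m.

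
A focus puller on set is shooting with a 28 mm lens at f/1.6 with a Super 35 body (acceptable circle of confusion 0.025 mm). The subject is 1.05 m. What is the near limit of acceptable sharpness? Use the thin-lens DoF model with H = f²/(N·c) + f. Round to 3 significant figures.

0.998 m

Hyperfocal distance H = f²/(N·c) + f = 28²/(1.6 × 0.025) + 28 = 784/0.04 + 28 ≈ 19628.0 mm ≈ 19.63 m.
Near limit Dn = s·(H − f)/(H + s − 2f) = 1050 × (19628.0 − 28) / (19628.0 + 1050 − 2 × 28) = 1050 × 19600.0 / 20622.0 ≈ 997.96 mm ≈ 0.998 m.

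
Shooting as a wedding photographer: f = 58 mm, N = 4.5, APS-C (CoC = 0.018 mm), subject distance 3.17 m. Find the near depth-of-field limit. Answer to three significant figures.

2.95 m

Hyperfocal distance H = f²/(N·c) + f = 58²/(4.5 × 0.018) + 58 = 3364/0.081 + 58 ≈ 41588.9 mm ≈ 41.59 m.
Near limit Dn = s·(H − f)/(H + s − 2f) = 3170 × (41588.9 − 58) / (41588.9 + 3170 − 2 × 58) = 3170 × 41530.9 / 44642.9 ≈ 2949.0 mm ≈ 2.95 m.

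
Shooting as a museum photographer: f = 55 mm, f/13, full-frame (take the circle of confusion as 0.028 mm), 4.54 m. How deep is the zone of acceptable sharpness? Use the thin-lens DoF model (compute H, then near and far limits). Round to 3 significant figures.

Hyperfocal distance H = f²/(N·c) + f = 55²/(13 × 0.028) + 55 = 3025/0.364 + 55 ≈ 8365.4 mm ≈ 8.365 m.
Near limit Dn = s·(H − f)/(H + s − 2f) = 4540 × (8365.4 − 55) / (8365.4 + 4540 − 2 × 55) = 4540 × 8310.4 / 12795.4 ≈ 2948.7 mm.
Far limit Df = s·(H − f)/(H − s) = 4540 × (8365.4 − 55) / (8365.4 − 4540) = 4540 × 8310.4 / 3825.4 ≈ 9862.8 mm.
Depth of field = Df − Dn = 9862.8 − 2948.7 ≈ 6914.1 mm ≈ 6.91 m.

6.91 m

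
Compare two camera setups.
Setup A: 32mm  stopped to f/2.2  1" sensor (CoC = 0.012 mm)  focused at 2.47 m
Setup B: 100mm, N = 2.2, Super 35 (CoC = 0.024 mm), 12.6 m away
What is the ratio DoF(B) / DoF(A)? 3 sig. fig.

5.36

Setup A: H = 32²/(2.2×0.012) + 32 ≈ 38819.9 mm; DoF = Df − Dn = 2635.66 − 2323.93 ≈ 311.73 mm.
Setup B: H = 100²/(2.2×0.024) + 100 ≈ 189493.9 mm; DoF = Df − Dn = 13490.4 − 11819.9 ≈ 1670.5 mm.
Ratio = 1670.5 / 311.73 ≈ 5.36.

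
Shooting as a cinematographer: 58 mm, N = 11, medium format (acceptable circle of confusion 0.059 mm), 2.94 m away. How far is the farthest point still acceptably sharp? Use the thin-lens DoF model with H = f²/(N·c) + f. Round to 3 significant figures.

Hyperfocal distance H = f²/(N·c) + f = 58²/(11 × 0.059) + 58 = 3364/0.649 + 58 ≈ 5241.4 mm ≈ 5.241 m.
Far limit Df = s·(H − f)/(H − s) = 2940 × (5241.4 − 58) / (5241.4 − 2940) = 2940 × 5183.4 / 2301.4 ≈ 6621.8 mm ≈ 6.62 m.

6.62 m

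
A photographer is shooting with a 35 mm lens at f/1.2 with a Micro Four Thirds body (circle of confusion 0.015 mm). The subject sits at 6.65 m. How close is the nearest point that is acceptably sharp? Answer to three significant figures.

Hyperfocal distance H = f²/(N·c) + f = 35²/(1.2 × 0.015) + 35 = 1225/0.018 + 35 ≈ 68090.6 mm ≈ 68.09 m.
Near limit Dn = s·(H − f)/(H + s − 2f) = 6650 × (68090.6 − 35) / (68090.6 + 6650 − 2 × 35) = 6650 × 68055.6 / 74670.6 ≈ 6060.9 mm ≈ 6.06 m.

6.06 m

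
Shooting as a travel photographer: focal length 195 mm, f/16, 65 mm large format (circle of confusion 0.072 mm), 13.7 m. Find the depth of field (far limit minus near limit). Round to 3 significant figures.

13.5 m

Hyperfocal distance H = f²/(N·c) + f = 195²/(16 × 0.072) + 195 = 38025/1.152 + 195 ≈ 33202.8 mm ≈ 33.20 m.
Near limit Dn = s·(H − f)/(H + s − 2f) = 13700 × (33202.8 − 195) / (33202.8 + 13700 − 2 × 195) = 13700 × 33007.8 / 46512.8 ≈ 9722 mm.
Far limit Df = s·(H − f)/(H − s) = 13700 × (33202.8 − 195) / (33202.8 − 13700) = 13700 × 33007.8 / 19502.8 ≈ 23187 mm.
Depth of field = Df − Dn = 23187 − 9722 ≈ 13465 mm ≈ 13.5 m.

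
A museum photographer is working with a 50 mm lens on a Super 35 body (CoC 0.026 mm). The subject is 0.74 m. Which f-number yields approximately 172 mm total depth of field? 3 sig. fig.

Write h = H − f = f²/(N·c). The thin-lens limits are Dn = s·h/(h + (s−f)) and Df = s·h/(h − (s−f)), so DoF = Df − Dn = 2·s·(s−f)·h / (h² − (s−f)²).
That is a quadratic in h: DoF·h² − 2·s·(s−f)·h − DoF·(s−f)² = 0 ⇒ h = (s−f)·(s + √(s² + DoF²)) / DoF = 690 × (740 + √(740² + 172²)) / 172 = 690 × (740 + 759.726) / 172 ≈ 6016.3 mm.
Then N = f²/(c·h) = 50² / (0.026 × 6016.3) = 2500 / 156.42 ≈ 16.

f/16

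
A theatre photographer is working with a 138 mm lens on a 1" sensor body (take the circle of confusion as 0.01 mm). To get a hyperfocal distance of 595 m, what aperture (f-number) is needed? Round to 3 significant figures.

f/3.20

Rearrange H = f²/(N·c) + f for N: N = f² / ((H − f)·c).
N = 138² / ((595000 − 138) × 0.01) = 19044 / 5949 ≈ 3.20.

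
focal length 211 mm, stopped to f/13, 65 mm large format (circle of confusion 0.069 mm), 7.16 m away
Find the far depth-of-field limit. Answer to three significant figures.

8.33 m

Hyperfocal distance H = f²/(N·c) + f = 211²/(13 × 0.069) + 211 = 44521/0.897 + 211 ≈ 49844.2 mm ≈ 49.84 m.
Far limit Df = s·(H − f)/(H − s) = 7160 × (49844.2 − 211) / (49844.2 − 7160) = 7160 × 49633.2 / 42684.2 ≈ 8325.6 mm ≈ 8.33 m.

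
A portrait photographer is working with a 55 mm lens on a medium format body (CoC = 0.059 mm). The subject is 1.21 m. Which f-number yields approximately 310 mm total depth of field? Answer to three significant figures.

Write h = H − f = f²/(N·c). The thin-lens limits are Dn = s·h/(h + (s−f)) and Df = s·h/(h − (s−f)), so DoF = Df − Dn = 2·s·(s−f)·h / (h² − (s−f)²).
That is a quadratic in h: DoF·h² − 2·s·(s−f)·h − DoF·(s−f)² = 0 ⇒ h = (s−f)·(s + √(s² + DoF²)) / DoF = 1155 × (1210 + √(1210² + 310²)) / 310 = 1155 × (1210 + 1249.08) / 310 ≈ 9162.1 mm.
Then N = f²/(c·h) = 55² / (0.059 × 9162.1) = 3025 / 540.56 ≈ 5.60.

f/5.60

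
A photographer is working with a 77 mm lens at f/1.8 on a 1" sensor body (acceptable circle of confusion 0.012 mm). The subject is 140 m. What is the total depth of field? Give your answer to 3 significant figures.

Hyperfocal distance H = f²/(N·c) + f = 77²/(1.8 × 0.012) + 77 = 5929/0.0216 + 77 ≈ 274567.7 mm ≈ 274.6 m.
Near limit Dn = s·(H − f)/(H + s − 2f) = 140000 × (274567.7 − 77) / (274567.7 + 140000 − 2 × 77) = 140000 × 274490.7 / 414413.7 ≈ 92730 mm.
Far limit Df = s·(H − f)/(H − s) = 140000 × (274567.7 − 77) / (274567.7 − 140000) = 140000 × 274490.7 / 134567.7 ≈ 285571 mm.
Depth of field = Df − Dn = 285571 − 92730 ≈ 192841 mm ≈ 193 m.

193 m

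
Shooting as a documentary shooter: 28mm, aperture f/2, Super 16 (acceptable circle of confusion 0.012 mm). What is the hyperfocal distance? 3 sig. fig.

32.7 m

Hyperfocal distance H = f²/(N·c) + f = 28²/(2 × 0.012) + 28 = 784/0.024 + 28 ≈ 32694.7 mm ≈ 32.7 m.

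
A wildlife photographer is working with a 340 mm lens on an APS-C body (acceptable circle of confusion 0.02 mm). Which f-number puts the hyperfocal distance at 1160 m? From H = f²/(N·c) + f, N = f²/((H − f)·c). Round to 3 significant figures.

f/4.98

Rearrange H = f²/(N·c) + f for N: N = f² / ((H − f)·c).
N = 340² / ((1160000 − 340) × 0.02) = 115600 / 23193 ≈ 4.98.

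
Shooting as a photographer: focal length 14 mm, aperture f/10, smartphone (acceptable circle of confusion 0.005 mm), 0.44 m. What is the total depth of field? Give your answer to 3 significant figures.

96.8 mm

Hyperfocal distance H = f²/(N·c) + f = 14²/(10 × 0.005) + 14 = 196/0.05 + 14 ≈ 3934.0 mm ≈ 3.934 m.
Near limit Dn = s·(H − f)/(H + s − 2f) = 440 × (3934.0 − 14) / (3934.0 + 440 − 2 × 14) = 440 × 3920.0 / 4346.0 ≈ 396.871 mm.
Far limit Df = s·(H − f)/(H − s) = 440 × (3934.0 − 14) / (3934.0 − 440) = 440 × 3920.0 / 3494.0 ≈ 493.646 mm.
Depth of field = Df − Dn = 493.646 − 396.871 ≈ 96.775 mm.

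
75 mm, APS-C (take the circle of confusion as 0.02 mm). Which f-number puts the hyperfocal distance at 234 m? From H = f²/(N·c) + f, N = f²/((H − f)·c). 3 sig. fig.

f/1.20

Rearrange H = f²/(N·c) + f for N: N = f² / ((H − f)·c).
N = 75² / ((234000 − 75) × 0.02) = 5625 / 4678 ≈ 1.20.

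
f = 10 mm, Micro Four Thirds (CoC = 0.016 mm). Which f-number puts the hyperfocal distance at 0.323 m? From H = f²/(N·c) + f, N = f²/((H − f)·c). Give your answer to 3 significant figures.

f/20

Rearrange H = f²/(N·c) + f for N: N = f² / ((H − f)·c).
N = 10² / ((323 − 10) × 0.016) = 100 / 5.008 ≈ 20.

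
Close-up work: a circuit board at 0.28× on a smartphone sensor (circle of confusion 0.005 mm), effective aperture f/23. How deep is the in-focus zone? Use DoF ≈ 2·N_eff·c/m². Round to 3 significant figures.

2.93 mm

At magnification m, DoF ≈ 2·N_eff·c/m² = 2 × 23 × 0.005 / 0.28² = 0.23 / 0.0784 ≈ 2.93 mm.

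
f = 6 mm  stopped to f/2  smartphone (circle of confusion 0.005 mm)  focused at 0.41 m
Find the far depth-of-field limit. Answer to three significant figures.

462 mm

Hyperfocal distance H = f²/(N·c) + f = 6²/(2 × 0.005) + 6 = 36/0.01 + 6 ≈ 3606.0 mm ≈ 3.606 m.
Far limit Df = s·(H − f)/(H − s) = 410 × (3606.0 − 6) / (3606.0 − 410) = 410 × 3600.0 / 3196.0 ≈ 461.83 mm.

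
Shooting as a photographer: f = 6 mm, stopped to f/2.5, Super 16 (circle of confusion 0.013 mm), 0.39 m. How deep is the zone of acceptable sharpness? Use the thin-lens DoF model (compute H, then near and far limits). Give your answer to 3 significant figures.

307 mm

Hyperfocal distance H = f²/(N·c) + f = 6²/(2.5 × 0.013) + 6 = 36/0.0325 + 6 ≈ 1113.7 mm ≈ 1.114 m.
Near limit Dn = s·(H − f)/(H + s − 2f) = 390 × (1113.7 − 6) / (1113.7 + 390 − 2 × 6) = 390 × 1107.7 / 1491.7 ≈ 289.60 mm.
Far limit Df = s·(H − f)/(H − s) = 390 × (1113.7 − 6) / (1113.7 − 390) = 390 × 1107.7 / 723.7 ≈ 596.94 mm.
Depth of field = Df − Dn = 596.94 − 289.60 ≈ 307.34 mm.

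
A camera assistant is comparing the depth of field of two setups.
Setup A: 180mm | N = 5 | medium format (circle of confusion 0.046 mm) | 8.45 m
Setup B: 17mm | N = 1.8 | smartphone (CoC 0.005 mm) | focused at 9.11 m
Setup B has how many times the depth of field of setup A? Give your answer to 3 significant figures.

5.63

Setup A: H = 180²/(5×0.046) + 180 ≈ 141049.6 mm; DoF = Df − Dn = 8977.01 − 7981.44 ≈ 995.57 mm.
Setup B: H = 17²/(1.8×0.005) + 17 ≈ 32128.1 mm; DoF = Df − Dn = 12708.8 − 7099.6 ≈ 5609.2 mm.
Ratio = 5609.2 / 995.57 ≈ 5.63.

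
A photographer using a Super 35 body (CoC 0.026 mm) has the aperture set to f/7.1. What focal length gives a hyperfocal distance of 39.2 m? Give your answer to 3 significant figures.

From H = f²/(N·c) + f, with f ≪ H: f ≈ √(H·N·c) = √(39200 × 7.1 × 0.026) = √7236.3 ≈ 85.07 mm.
Exact: f² + N·c·f − N·c·H = 0 ⇒ f = (−N·c + √((N·c)² + 4·N·c·H))/2 = (−0.1846 + √28945)/2 ≈ 84.974 mm ≈ 85.0 mm.

85.0 mm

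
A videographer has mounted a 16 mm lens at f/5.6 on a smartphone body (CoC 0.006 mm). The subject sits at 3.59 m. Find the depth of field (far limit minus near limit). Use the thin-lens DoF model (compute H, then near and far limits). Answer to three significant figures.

4.32 m

Hyperfocal distance H = f²/(N·c) + f = 16²/(5.6 × 0.006) + 16 = 256/0.0336 + 16 ≈ 7635.0 mm ≈ 7.635 m.
Near limit Dn = s·(H − f)/(H + s − 2f) = 3590 × (7635.0 − 16) / (7635.0 + 3590 − 2 × 16) = 3590 × 7619.0 / 11193.0 ≈ 2443.7 mm.
Far limit Df = s·(H − f)/(H − s) = 3590 × (7635.0 − 16) / (7635.0 − 3590) = 3590 × 7619.0 / 4045.0 ≈ 6761.9 mm.
Depth of field = Df − Dn = 6761.9 − 2443.7 ≈ 4318.2 mm ≈ 4.32 m.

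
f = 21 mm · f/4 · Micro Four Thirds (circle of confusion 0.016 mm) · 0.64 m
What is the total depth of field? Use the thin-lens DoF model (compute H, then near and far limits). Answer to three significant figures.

Hyperfocal distance H = f²/(N·c) + f = 21²/(4 × 0.016) + 21 = 441/0.064 + 21 ≈ 6911.6 mm ≈ 6.912 m.
Near limit Dn = s·(H − f)/(H + s − 2f) = 640 × (6911.6 − 21) / (6911.6 + 640 − 2 × 21) = 640 × 6890.6 / 7509.6 ≈ 587.25 mm.
Far limit Df = s·(H − f)/(H − s) = 640 × (6911.6 − 21) / (6911.6 − 640) = 640 × 6890.6 / 6271.6 ≈ 703.17 mm.
Depth of field = Df − Dn = 703.17 − 587.25 ≈ 115.92 mm.

116 mm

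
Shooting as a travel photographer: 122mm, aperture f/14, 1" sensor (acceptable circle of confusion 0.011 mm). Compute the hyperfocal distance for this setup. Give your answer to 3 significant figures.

96.8 m

Hyperfocal distance H = f²/(N·c) + f = 122²/(14 × 0.011) + 122 = 14884/0.154 + 122 ≈ 96771.4 mm ≈ 96.8 m.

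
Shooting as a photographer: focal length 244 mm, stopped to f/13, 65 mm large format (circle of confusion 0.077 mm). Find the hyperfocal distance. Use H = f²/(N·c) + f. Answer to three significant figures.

Hyperfocal distance H = f²/(N·c) + f = 244²/(13 × 0.077) + 244 = 59536/1.001 + 244 ≈ 59720.5 mm ≈ 59.7 m.

59.7 m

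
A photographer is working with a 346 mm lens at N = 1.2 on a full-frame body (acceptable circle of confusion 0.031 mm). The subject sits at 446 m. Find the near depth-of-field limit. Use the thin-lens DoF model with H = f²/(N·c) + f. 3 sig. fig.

392 m

Hyperfocal distance H = f²/(N·c) + f = 346²/(1.2 × 0.031) + 346 = 119716/0.0372 + 346 ≈ 3218518.0 mm ≈ 3219 m.
Near limit Dn = s·(H − f)/(H + s − 2f) = 446000 × (3218518.0 − 346) / (3218518.0 + 446000 − 2 × 346) = 446000 × 3218172.0 / 3663826.0 ≈ 391750 mm ≈ 392 m.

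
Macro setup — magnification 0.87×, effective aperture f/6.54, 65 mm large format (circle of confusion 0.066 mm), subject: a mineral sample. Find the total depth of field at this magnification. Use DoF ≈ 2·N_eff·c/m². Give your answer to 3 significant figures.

At magnification m, DoF ≈ 2·N_eff·c/m² = 2 × 6.54 × 0.066 / 0.87² = 0.8633 / 0.7569 ≈ 1.14 mm.

1.14 mm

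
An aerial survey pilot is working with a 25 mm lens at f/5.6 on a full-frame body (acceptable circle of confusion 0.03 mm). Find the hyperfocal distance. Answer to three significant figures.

3.75 m

Hyperfocal distance H = f²/(N·c) + f = 25²/(5.6 × 0.03) + 25 = 625/0.168 + 25 ≈ 3745.2 mm ≈ 3.75 m.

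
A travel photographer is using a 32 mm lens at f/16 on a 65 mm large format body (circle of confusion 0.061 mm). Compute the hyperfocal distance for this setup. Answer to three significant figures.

1.08 m

Hyperfocal distance H = f²/(N·c) + f = 32²/(16 × 0.061) + 32 = 1024/0.976 + 32 ≈ 1081.2 mm ≈ 1.08 m.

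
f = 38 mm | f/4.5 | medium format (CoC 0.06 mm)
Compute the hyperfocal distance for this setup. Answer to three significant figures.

5.39 m

Hyperfocal distance H = f²/(N·c) + f = 38²/(4.5 × 0.06) + 38 = 1444/0.27 + 38 ≈ 5386.1 mm ≈ 5.39 m.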